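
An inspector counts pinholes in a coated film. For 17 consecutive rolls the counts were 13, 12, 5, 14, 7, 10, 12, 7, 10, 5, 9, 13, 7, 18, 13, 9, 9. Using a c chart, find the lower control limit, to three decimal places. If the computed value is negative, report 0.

c̄ = (13 + 12 + 5 + 14 + 7 + 10 + 12 + 7 + 10 + 5 + 9 + 13 + 7 + 18 + 13 + 9 + 9) / 17 = 173 / 17 = 10.1765
LCL = c̄ − 3√c̄ = 10.1765 − 3 × 3.1901 = 0.6063

0.606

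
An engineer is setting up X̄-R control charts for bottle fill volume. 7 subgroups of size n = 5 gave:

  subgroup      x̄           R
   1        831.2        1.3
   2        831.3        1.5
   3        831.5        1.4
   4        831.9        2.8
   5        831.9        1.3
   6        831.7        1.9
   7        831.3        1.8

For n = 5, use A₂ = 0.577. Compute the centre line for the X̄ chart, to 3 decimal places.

X̄̄ = (831.2 + 831.3 + 831.5 + 831.9 + 831.9 + 831.7 + 831.3) / 7 = 5820.8000 / 7 = 831.5429
CL = X̄̄ = 831.5429

831.543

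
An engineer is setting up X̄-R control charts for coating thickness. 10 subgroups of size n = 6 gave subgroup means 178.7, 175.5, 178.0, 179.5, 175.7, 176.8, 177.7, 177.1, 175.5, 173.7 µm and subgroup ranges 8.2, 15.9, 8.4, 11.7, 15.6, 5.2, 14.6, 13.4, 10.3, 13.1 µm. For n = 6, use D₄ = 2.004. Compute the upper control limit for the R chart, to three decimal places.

23.327

R̄ = (8.2 + 15.9 + 8.4 + 11.7 + 15.6 + 5.2 + 14.6 + 13.4 + 10.3 + 13.1) / 10 = 116.4000 / 10 = 11.6400
UCL_R = D₄·R̄ = 2.004 × 11.6400 = 23.3266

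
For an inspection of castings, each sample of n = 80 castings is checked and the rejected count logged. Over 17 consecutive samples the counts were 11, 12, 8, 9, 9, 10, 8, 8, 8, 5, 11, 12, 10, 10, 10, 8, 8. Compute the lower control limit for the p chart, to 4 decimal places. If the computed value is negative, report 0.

p̄ = Σdᵢ / (k·n) = 157 / (17 × 80) = 0.11544
LCL = p̄ − 3·√(p̄(1−p̄)/n) = 0.11544 − 3 × 0.03573 = 0.00826

0.0083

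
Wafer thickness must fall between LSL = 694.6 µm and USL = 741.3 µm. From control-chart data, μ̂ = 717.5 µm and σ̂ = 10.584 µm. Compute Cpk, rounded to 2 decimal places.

Cpu = (USL − μ̂) / (3σ̂) = (741.3 − 717.5) / (3 × 10.584) = 0.7496; Cpl = (μ̂ − LSL) / (3σ̂) = (717.5 − 694.6) / (3 × 10.584) = 0.7212; Cpk = min(Cpu, Cpl) = 0.7212

0.72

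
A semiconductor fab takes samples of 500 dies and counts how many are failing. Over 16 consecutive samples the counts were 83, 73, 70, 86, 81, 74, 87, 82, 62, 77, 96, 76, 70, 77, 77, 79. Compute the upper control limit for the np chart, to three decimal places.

102.482

p̄ = Σdᵢ / (k·n) = 1250 / (16 × 500) = 0.15625
UCL = np̄ + 3·√(np̄(1−p̄)) = 78.1250 + 3 × √(78.1250×0.84375) = 78.1250 + 3 × 8.1190 = 102.4820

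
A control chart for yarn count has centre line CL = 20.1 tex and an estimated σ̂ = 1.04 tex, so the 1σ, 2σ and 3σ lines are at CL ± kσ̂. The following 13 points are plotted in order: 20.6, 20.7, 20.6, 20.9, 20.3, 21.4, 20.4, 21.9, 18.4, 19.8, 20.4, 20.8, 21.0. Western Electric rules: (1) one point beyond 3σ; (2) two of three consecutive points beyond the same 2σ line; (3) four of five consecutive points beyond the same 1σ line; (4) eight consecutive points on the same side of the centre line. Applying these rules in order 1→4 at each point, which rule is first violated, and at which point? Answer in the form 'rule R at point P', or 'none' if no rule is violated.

Zone of each point (C = within 1σ̂, B = 1σ̂–2σ̂, A = 2σ̂–3σ̂, * = beyond 3σ̂; sign = side of CL): 1:+C, 2:+C, 3:+C, 4:+C, 5:+C, 6:+B, 7:+C, 8:+B, 9:-B, 10:-C, 11:+C, 12:+C, 13:+C
Rule 4 (eight consecutive points on the same side of the centre line) is satisfied at point 8.

rule 4 at point 8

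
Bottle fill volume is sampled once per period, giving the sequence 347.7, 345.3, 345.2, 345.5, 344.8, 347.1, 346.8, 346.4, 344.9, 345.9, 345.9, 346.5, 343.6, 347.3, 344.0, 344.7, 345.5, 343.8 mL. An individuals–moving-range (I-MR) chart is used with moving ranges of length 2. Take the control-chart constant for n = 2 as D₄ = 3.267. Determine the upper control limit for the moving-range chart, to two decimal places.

Moving ranges: 2.4, 0.1, 0.3, 0.7, 2.3, 0.3, 0.4, 1.5, 1.0, 0.0, 0.6, 2.9, 3.7, 3.3, 0.7, 0.8, 1.7; M̄R̄ = 22.7000 / 17 = 1.3353
UCL_MR = D₄·M̄R̄ = 3.267 × 1.3353 = 4.3624

4.36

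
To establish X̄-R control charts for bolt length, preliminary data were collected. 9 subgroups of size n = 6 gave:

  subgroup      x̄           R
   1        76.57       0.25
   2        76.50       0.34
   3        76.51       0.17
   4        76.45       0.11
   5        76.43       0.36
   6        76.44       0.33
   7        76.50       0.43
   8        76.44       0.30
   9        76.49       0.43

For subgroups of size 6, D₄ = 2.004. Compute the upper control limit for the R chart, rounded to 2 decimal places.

0.61

R̄ = (0.25 + 0.34 + 0.17 + 0.11 + 0.36 + 0.33 + 0.43 + 0.30 + 0.43) / 9 = 2.7200 / 9 = 0.3022
UCL_R = D₄·R̄ = 2.004 × 0.3022 = 0.6057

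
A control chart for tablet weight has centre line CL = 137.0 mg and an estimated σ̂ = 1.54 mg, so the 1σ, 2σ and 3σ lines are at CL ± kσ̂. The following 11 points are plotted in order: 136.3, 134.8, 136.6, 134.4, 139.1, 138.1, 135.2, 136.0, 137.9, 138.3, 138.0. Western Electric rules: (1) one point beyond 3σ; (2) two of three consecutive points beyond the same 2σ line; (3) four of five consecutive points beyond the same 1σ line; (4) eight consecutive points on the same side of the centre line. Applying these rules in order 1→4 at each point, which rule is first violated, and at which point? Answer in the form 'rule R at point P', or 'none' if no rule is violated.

Zone of each point (C = within 1σ̂, B = 1σ̂–2σ̂, A = 2σ̂–3σ̂, * = beyond 3σ̂; sign = side of CL): 1:-C, 2:-B, 3:-C, 4:-B, 5:+B, 6:+C, 7:-B, 8:-C, 9:+C, 10:+C, 11:+C
No rule fires across all 11 points.

none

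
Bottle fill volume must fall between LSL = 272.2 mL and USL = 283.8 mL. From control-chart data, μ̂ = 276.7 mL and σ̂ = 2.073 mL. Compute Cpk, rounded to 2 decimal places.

0.72

Cpu = (USL − μ̂) / (3σ̂) = (283.8 − 276.7) / (3 × 2.073) = 1.1417; Cpl = (μ̂ − LSL) / (3σ̂) = (276.7 − 272.2) / (3 × 2.073) = 0.7236; Cpk = min(Cpu, Cpl) = 0.7236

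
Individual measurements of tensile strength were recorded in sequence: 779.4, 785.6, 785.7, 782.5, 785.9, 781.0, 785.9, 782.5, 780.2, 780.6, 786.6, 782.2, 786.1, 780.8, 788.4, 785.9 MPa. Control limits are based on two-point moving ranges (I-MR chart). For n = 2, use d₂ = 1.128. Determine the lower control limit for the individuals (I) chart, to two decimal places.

X̄ = (779.4 + 785.6 + 785.7 + 782.5 + 785.9 + 781.0 + 785.9 + 782.5 + 780.2 + 780.6 + 786.6 + 782.2 + 786.1 + 780.8 + 788.4 + 785.9) / 16 = 783.7062
Moving ranges: 6.2, 0.1, 3.2, 3.4, 4.9, 4.9, 3.4, 2.3, 0.4, 6.0, 4.4, 3.9, 5.3, 7.6, 2.5; M̄R̄ = 58.5000 / 15 = 3.9000
LCL = X̄ − 3·M̄R̄/d₂ = 783.7062 − 3 × 3.9000 / 1.128 = 773.3339

773.33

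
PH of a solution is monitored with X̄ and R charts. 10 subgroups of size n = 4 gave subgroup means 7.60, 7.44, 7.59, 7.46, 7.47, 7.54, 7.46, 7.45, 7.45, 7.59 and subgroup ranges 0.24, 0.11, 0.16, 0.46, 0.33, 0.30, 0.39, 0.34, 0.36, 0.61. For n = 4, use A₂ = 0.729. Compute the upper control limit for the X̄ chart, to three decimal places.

X̄̄ = (7.60 + 7.44 + 7.59 + 7.46 + 7.47 + 7.54 + 7.46 + 7.45 + 7.45 + 7.59) / 10 = 75.0500 / 10 = 7.5050
R̄ = (0.24 + 0.11 + 0.16 + 0.46 + 0.33 + 0.30 + 0.39 + 0.34 + 0.36 + 0.61) / 10 = 3.3000 / 10 = 0.3300
UCL = X̄̄ + A₂·R̄ = 7.5050 + 0.729 × 0.3300 = 7.7456

7.746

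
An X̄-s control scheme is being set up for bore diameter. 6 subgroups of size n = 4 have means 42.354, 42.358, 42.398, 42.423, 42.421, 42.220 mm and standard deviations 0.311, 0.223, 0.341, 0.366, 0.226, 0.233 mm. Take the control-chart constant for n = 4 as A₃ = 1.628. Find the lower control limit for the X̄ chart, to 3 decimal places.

41.901

X̄̄ = (42.354 + 42.358 + 42.398 + 42.423 + 42.421 + 42.220) / 6 = 42.3623
s̄ = (0.311 + 0.223 + 0.341 + 0.366 + 0.226 + 0.233) / 6 = 0.2833
LCL = X̄̄ − A₃·s̄ = 42.3623 − 1.628 × 0.2833 = 41.9011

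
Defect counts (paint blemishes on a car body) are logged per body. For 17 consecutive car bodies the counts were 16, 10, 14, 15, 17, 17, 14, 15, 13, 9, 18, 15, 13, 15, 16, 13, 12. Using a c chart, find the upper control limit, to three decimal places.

c̄ = (16 + 10 + 14 + 15 + 17 + 17 + 14 + 15 + 13 + 9 + 18 + 15 + 13 + 15 + 16 + 13 + 12) / 17 = 242 / 17 = 14.2353
UCL = c̄ + 3√c̄ = 14.2353 + 3 × √14.2353 = 14.2353 + 3 × 3.7730 = 25.5542

25.554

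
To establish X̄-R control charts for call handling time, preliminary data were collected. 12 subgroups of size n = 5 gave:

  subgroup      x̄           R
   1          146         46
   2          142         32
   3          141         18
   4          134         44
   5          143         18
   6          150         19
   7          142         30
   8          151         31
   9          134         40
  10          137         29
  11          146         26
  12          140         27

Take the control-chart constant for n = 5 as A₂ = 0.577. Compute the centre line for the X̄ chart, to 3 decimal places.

X̄̄ = (146 + 142 + 141 + 134 + 143 + 150 + 142 + 151 + 134 + 137 + 146 + 140) / 12 = 1706.0000 / 12 = 142.1667
CL = X̄̄ = 142.1667

142.167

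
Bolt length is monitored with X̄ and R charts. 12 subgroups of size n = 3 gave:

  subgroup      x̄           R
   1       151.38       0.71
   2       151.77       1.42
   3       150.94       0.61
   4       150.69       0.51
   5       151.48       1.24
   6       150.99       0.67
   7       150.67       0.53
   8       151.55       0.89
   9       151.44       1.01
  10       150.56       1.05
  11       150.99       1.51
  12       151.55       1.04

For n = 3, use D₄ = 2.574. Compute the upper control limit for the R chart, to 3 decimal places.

R̄ = (0.71 + 1.42 + 0.61 + 0.51 + 1.24 + 0.67 + 0.53 + 0.89 + 1.01 + 1.05 + 1.51 + 1.04) / 12 = 11.1900 / 12 = 0.9325
UCL_R = D₄·R̄ = 2.574 × 0.9325 = 2.4003

2.400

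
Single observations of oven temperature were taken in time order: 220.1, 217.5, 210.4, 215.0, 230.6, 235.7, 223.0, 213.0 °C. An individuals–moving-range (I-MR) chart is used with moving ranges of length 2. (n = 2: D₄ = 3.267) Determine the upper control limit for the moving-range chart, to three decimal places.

Moving ranges: 2.6, 7.1, 4.6, 15.6, 5.1, 12.7, 10.0; M̄R̄ = 57.7000 / 7 = 8.2429
UCL_MR = D₄·M̄R̄ = 3.267 × 8.2429 = 26.9294

26.929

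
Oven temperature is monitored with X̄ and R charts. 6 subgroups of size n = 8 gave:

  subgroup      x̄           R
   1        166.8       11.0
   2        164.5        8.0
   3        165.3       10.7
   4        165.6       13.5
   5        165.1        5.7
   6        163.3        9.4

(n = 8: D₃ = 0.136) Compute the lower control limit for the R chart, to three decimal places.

1.321

R̄ = (11.0 + 8.0 + 10.7 + 13.5 + 5.7 + 9.4) / 6 = 58.3000 / 6 = 9.7167
LCL_R = D₃·R̄ = 0.136 × 9.7167 = 1.3215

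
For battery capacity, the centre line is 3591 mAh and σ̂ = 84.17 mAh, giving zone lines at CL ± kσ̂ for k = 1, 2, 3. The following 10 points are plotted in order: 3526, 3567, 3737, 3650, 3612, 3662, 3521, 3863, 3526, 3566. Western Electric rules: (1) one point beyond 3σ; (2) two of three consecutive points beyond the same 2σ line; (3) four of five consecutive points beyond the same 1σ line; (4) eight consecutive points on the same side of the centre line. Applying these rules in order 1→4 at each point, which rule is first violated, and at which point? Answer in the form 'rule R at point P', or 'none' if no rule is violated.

rule 1 at point 8

Zone of each point (C = within 1σ̂, B = 1σ̂–2σ̂, A = 2σ̂–3σ̂, * = beyond 3σ̂; sign = side of CL): 1:-C, 2:-C, 3:+B, 4:+C, 5:+C, 6:+C, 7:-C, 8:+*, 9:-C, 10:-C
Rule 1 (one point beyond the 3σ limits) is satisfied at point 8.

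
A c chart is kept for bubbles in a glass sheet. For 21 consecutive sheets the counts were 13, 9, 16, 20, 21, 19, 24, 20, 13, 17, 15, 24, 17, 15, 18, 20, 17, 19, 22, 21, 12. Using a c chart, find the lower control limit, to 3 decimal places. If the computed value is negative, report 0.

c̄ = (13 + 9 + 16 + 20 + 21 + 19 + 24 + 20 + 13 + 17 + 15 + 24 + 17 + 15 + 18 + 20 + 17 + 19 + 22 + 21 + 12) / 21 = 372 / 21 = 17.7143
LCL = c̄ − 3√c̄ = 17.7143 − 3 × 4.2088 = 5.0878

5.088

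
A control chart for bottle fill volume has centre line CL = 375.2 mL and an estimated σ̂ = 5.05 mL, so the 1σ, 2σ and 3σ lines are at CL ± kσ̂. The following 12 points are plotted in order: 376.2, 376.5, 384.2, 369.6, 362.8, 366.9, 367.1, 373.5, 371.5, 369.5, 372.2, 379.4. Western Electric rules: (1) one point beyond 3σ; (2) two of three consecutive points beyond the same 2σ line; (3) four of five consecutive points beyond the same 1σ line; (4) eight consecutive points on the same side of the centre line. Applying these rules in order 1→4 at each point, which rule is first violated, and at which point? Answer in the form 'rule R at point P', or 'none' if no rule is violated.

rule 3 at point 7

Zone of each point (C = within 1σ̂, B = 1σ̂–2σ̂, A = 2σ̂–3σ̂, * = beyond 3σ̂; sign = side of CL): 1:+C, 2:+C, 3:+B, 4:-B, 5:-A, 6:-B, 7:-B, 8:-C, 9:-C, 10:-B, 11:-C, 12:+C
Rule 3 (four of five consecutive points beyond the same 1σ limit) is satisfied at point 7.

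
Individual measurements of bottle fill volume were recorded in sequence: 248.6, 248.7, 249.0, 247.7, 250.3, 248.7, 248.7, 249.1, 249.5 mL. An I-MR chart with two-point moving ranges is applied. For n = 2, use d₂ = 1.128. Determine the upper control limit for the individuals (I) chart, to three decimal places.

251.150

X̄ = (248.6 + 248.7 + 249.0 + 247.7 + 250.3 + 248.7 + 248.7 + 249.1 + 249.5) / 9 = 248.9222
Moving ranges: 0.1, 0.3, 1.3, 2.6, 1.6, 0.0, 0.4, 0.4; M̄R̄ = 6.7000 / 8 = 0.8375
UCL = X̄ + 3·M̄R̄/d₂ = 248.9222 + 3 × 0.8375 / 1.128 = 251.1496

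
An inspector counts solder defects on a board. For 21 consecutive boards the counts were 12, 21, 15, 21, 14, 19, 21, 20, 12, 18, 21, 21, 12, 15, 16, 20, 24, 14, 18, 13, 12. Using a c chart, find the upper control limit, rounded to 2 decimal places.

c̄ = (12 + 21 + 15 + 21 + 14 + 19 + 21 + 20 + 12 + 18 + 21 + 21 + 12 + 15 + 16 + 20 + 24 + 14 + 18 + 13 + 12) / 21 = 359 / 21 = 17.0952
UCL = c̄ + 3√c̄ = 17.0952 + 3 × √17.0952 = 17.0952 + 3 × 4.1346 = 29.4992

29.50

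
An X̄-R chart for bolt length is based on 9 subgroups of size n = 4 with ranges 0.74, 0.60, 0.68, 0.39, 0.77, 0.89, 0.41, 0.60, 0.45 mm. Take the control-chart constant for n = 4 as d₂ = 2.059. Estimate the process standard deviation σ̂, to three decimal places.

R̄ = (0.74 + 0.60 + 0.68 + 0.39 + 0.77 + 0.89 + 0.41 + 0.60 + 0.45) / 9 = 0.6144
σ̂ = R̄ / d₂ = 0.6144 / 2.059 = 0.2984

0.298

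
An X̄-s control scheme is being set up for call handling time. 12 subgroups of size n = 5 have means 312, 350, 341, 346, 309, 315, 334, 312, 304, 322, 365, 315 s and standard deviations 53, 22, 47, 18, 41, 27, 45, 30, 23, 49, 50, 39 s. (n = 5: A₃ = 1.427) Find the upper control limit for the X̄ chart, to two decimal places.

X̄̄ = (312 + 350 + 341 + 346 + 309 + 315 + 334 + 312 + 304 + 322 + 365 + 315) / 12 = 327.0833
s̄ = (53 + 22 + 47 + 18 + 41 + 27 + 45 + 30 + 23 + 49 + 50 + 39) / 12 = 37.0000
UCL = X̄̄ + A₃·s̄ = 327.0833 + 1.427 × 37.0000 = 379.8823

379.88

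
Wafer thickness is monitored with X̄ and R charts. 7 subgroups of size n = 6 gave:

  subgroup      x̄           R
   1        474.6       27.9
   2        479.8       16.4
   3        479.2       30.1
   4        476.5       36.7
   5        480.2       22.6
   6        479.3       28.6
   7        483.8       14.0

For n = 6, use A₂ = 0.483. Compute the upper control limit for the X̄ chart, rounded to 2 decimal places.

491.22

X̄̄ = (474.6 + 479.8 + 479.2 + 476.5 + 480.2 + 479.3 + 483.8) / 7 = 3353.4000 / 7 = 479.0571
R̄ = (27.9 + 16.4 + 30.1 + 36.7 + 22.6 + 28.6 + 14.0) / 7 = 176.3000 / 7 = 25.1857
UCL = X̄̄ + A₂·R̄ = 479.0571 + 0.483 × 25.1857 = 491.2218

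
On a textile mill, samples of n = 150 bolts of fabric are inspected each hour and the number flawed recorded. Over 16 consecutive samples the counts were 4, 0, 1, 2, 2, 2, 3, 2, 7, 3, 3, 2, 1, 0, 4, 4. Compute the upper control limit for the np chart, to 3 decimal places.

7.204

p̄ = Σdᵢ / (k·n) = 40 / (16 × 150) = 0.01667
UCL = np̄ + 3·√(np̄(1−p̄)) = 2.5000 + 3 × √(2.5000×0.98333) = 2.5000 + 3 × 1.5679 = 7.2037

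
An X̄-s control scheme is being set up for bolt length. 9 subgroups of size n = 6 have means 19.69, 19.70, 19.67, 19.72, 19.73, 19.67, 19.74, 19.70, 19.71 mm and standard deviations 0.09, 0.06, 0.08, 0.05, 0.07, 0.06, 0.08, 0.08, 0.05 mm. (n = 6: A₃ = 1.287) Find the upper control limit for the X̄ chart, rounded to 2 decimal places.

19.79

X̄̄ = (19.69 + 19.70 + 19.67 + 19.72 + 19.73 + 19.67 + 19.74 + 19.70 + 19.71) / 9 = 19.7033
s̄ = (0.09 + 0.06 + 0.08 + 0.05 + 0.07 + 0.06 + 0.08 + 0.08 + 0.05) / 9 = 0.0689
UCL = X̄̄ + A₃·s̄ = 19.7033 + 1.287 × 0.0689 = 19.7920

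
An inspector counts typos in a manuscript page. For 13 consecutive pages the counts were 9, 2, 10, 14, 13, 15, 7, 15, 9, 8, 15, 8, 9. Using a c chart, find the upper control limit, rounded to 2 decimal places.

19.94

c̄ = (9 + 2 + 10 + 14 + 13 + 15 + 7 + 15 + 9 + 8 + 15 + 8 + 9) / 13 = 134 / 13 = 10.3077
UCL = c̄ + 3√c̄ = 10.3077 + 3 × √10.3077 = 10.3077 + 3 × 3.2106 = 19.9394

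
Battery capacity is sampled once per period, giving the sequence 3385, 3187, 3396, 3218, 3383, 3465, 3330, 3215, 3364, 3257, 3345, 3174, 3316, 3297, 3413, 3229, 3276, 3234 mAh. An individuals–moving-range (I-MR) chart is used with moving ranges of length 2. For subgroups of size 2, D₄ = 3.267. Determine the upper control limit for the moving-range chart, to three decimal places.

412.603

Moving ranges: 198, 209, 178, 165, 82, 135, 115, 149, 107, 88, 171, 142, 19, 116, 184, 47, 42; M̄R̄ = 2147.0000 / 17 = 126.2941
UCL_MR = D₄·M̄R̄ = 3.267 × 126.2941 = 412.6029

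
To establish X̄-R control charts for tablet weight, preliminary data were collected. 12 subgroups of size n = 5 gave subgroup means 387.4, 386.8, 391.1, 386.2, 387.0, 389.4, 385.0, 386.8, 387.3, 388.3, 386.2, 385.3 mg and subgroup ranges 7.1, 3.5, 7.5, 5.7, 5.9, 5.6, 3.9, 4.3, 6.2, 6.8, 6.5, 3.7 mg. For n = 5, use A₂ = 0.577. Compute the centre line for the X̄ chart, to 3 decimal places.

X̄̄ = (387.4 + 386.8 + 391.1 + 386.2 + 387.0 + 389.4 + 385.0 + 386.8 + 387.3 + 388.3 + 386.2 + 385.3) / 12 = 4646.8000 / 12 = 387.2333
CL = X̄̄ = 387.2333

387.233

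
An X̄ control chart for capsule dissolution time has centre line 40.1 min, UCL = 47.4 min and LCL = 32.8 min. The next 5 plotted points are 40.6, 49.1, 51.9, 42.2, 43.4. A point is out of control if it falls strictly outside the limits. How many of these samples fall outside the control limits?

2

Compare each point to [32.8, 47.4]: sample 2 = 49.1 > UCL; sample 3 = 51.9 > UCL.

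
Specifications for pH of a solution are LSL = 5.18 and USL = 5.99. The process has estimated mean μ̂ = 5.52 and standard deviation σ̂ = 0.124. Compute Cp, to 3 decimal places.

1.089

Cp = (USL − LSL) / (6σ̂) = (5.99 − 5.18) / (6 × 0.124) = 0.8100 / 0.7440 = 1.0887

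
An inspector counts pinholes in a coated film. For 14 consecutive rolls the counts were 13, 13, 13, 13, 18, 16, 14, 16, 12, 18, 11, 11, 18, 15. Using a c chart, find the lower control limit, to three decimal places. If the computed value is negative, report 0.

2.990

c̄ = (13 + 13 + 13 + 13 + 18 + 16 + 14 + 16 + 12 + 18 + 11 + 11 + 18 + 15) / 14 = 201 / 14 = 14.3571
LCL = c̄ − 3√c̄ = 14.3571 − 3 × 3.7891 = 2.9899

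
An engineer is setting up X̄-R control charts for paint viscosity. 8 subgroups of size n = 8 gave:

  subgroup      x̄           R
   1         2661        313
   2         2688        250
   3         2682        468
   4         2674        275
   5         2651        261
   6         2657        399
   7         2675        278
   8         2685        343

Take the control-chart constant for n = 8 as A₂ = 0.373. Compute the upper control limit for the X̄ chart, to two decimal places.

X̄̄ = (2661 + 2688 + 2682 + 2674 + 2651 + 2657 + 2675 + 2685) / 8 = 21373.0000 / 8 = 2671.6250
R̄ = (313 + 250 + 468 + 275 + 261 + 399 + 278 + 343) / 8 = 2587.0000 / 8 = 323.3750
UCL = X̄̄ + A₂·R̄ = 2671.6250 + 0.373 × 323.3750 = 2792.2439

2792.24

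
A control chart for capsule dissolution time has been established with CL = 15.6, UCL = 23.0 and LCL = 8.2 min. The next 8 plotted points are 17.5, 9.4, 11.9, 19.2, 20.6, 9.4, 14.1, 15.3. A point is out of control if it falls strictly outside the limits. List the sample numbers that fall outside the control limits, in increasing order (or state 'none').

none

All 8 points lie within [8.2, 23.0].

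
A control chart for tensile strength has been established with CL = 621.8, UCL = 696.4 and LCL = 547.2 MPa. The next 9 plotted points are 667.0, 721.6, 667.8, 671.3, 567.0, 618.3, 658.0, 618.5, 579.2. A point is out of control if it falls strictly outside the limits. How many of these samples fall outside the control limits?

1

Compare each point to [547.2, 696.4]: sample 2 = 721.6 > UCL.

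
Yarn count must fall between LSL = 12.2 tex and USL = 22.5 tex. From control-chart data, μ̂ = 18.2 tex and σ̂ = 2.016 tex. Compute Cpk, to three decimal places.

Cpu = (USL − μ̂) / (3σ̂) = (22.5 − 18.2) / (3 × 2.016) = 0.7110; Cpl = (μ̂ − LSL) / (3σ̂) = (18.2 − 12.2) / (3 × 2.016) = 0.9921; Cpk = min(Cpu, Cpl) = 0.7110

0.711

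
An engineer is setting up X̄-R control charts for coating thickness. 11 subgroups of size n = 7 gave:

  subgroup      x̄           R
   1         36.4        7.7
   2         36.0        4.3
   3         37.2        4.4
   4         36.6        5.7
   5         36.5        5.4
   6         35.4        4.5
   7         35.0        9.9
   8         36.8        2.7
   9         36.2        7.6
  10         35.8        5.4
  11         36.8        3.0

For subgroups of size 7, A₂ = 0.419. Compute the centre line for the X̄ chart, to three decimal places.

36.245

X̄̄ = (36.4 + 36.0 + 37.2 + 36.6 + 36.5 + 35.4 + 35.0 + 36.8 + 36.2 + 35.8 + 36.8) / 11 = 398.7000 / 11 = 36.2455
CL = X̄̄ = 36.2455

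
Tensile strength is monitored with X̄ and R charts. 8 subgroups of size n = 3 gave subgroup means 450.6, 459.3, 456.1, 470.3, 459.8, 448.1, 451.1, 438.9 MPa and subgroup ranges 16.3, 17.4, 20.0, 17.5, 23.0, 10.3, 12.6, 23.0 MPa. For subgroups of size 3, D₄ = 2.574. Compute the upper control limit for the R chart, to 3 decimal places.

R̄ = (16.3 + 17.4 + 20.0 + 17.5 + 23.0 + 10.3 + 12.6 + 23.0) / 8 = 140.1000 / 8 = 17.5125
UCL_R = D₄·R̄ = 2.574 × 17.5125 = 45.0772

45.077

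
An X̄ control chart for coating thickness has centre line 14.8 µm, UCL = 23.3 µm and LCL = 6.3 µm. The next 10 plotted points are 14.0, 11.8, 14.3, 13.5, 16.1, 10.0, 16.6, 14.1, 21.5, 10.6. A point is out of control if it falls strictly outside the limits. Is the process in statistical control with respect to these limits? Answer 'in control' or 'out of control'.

in control

All 10 points lie within [6.3, 23.3].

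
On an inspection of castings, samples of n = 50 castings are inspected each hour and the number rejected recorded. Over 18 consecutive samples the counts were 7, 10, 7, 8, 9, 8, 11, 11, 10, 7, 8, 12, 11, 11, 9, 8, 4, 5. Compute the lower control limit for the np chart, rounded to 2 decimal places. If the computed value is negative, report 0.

p̄ = Σdᵢ / (k·n) = 156 / (18 × 50) = 0.17333
LCL = np̄ − 3·√(np̄(1−p̄)) = 8.6667 − 3 × 2.6766 = 0.6367

0.64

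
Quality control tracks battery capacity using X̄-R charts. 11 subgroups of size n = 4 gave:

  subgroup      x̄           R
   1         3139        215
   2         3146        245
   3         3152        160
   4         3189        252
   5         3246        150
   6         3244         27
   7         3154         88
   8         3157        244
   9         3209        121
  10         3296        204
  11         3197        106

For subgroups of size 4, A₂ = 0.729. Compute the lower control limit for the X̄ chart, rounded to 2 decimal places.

3073.46

X̄̄ = (3139 + 3146 + 3152 + 3189 + 3246 + 3244 + 3154 + 3157 + 3209 + 3296 + 3197) / 11 = 35129.0000 / 11 = 3193.5455
R̄ = (215 + 245 + 160 + 252 + 150 + 27 + 88 + 244 + 121 + 204 + 106) / 11 = 1812.0000 / 11 = 164.7273
LCL = X̄̄ − A₂·R̄ = 3193.5455 − 0.729 × 164.7273 = 3073.4593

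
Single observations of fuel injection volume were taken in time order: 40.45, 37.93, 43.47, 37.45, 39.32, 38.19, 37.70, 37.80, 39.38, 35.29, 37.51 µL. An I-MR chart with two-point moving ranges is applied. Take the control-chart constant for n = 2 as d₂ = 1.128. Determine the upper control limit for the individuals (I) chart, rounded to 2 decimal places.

45.39

X̄ = (40.45 + 37.93 + 43.47 + 37.45 + 39.32 + 38.19 + 37.70 + 37.80 + 39.38 + 35.29 + 37.51) / 11 = 38.5900
Moving ranges: 2.52, 5.54, 6.02, 1.87, 1.13, 0.49, 0.10, 1.58, 4.09, 2.22; M̄R̄ = 25.5600 / 10 = 2.5560
UCL = X̄ + 3·M̄R̄/d₂ = 38.5900 + 3 × 2.5560 / 1.128 = 45.3879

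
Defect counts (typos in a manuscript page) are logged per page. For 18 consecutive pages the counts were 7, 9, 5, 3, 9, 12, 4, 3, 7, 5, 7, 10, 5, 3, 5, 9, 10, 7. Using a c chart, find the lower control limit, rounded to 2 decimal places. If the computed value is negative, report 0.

0.00

c̄ = (7 + 9 + 5 + 3 + 9 + 12 + 4 + 3 + 7 + 5 + 7 + 10 + 5 + 3 + 5 + 9 + 10 + 7) / 18 = 120 / 18 = 6.6667
LCL = c̄ − 3√c̄ = 6.6667 − 3 × 2.5820 = -1.0793 → 0 (cannot be negative)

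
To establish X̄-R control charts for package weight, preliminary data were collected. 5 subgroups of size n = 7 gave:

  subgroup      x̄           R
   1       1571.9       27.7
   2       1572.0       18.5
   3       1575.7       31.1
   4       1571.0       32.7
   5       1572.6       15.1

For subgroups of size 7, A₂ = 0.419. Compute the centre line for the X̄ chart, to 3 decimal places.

1572.640

X̄̄ = (1571.9 + 1572.0 + 1575.7 + 1571.0 + 1572.6) / 5 = 7863.2000 / 5 = 1572.6400
CL = X̄̄ = 1572.6400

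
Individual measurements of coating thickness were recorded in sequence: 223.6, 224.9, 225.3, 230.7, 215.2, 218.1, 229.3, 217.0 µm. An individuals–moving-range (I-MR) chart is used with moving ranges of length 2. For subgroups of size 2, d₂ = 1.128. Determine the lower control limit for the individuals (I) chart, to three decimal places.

X̄ = (223.6 + 224.9 + 225.3 + 230.7 + 215.2 + 218.1 + 229.3 + 217.0) / 8 = 223.0125
Moving ranges: 1.3, 0.4, 5.4, 15.5, 2.9, 11.2, 12.3; M̄R̄ = 49.0000 / 7 = 7.0000
LCL = X̄ − 3·M̄R̄/d₂ = 223.0125 − 3 × 7.0000 / 1.128 = 204.3955

204.395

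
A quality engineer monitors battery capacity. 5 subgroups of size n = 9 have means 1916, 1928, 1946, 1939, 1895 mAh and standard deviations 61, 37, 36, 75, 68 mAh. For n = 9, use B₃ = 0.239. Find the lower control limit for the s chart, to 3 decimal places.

s̄ = (61 + 37 + 36 + 75 + 68) / 5 = 55.4000
LCL_s = B₃·s̄ = 0.239 × 55.4000 = 13.2406

13.241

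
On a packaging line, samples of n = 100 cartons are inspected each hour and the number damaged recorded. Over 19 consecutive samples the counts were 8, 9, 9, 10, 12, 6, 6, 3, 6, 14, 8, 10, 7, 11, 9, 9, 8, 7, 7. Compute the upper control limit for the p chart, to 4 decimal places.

0.1668

p̄ = Σdᵢ / (k·n) = 159 / (19 × 100) = 0.08368
UCL = p̄ + 3·√(p̄(1−p̄)/n) = 0.08368 + 3 × √(0.08368×0.91632/100) = 0.08368 + 3 × 0.02769 = 0.16676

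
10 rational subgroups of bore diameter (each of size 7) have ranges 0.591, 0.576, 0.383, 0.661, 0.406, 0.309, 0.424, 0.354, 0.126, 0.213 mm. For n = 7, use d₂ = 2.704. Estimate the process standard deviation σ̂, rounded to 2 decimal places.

R̄ = (0.591 + 0.576 + 0.383 + 0.661 + 0.406 + 0.309 + 0.424 + 0.354 + 0.126 + 0.213) / 10 = 0.4043
σ̂ = R̄ / d₂ = 0.4043 / 2.704 = 0.1495

0.15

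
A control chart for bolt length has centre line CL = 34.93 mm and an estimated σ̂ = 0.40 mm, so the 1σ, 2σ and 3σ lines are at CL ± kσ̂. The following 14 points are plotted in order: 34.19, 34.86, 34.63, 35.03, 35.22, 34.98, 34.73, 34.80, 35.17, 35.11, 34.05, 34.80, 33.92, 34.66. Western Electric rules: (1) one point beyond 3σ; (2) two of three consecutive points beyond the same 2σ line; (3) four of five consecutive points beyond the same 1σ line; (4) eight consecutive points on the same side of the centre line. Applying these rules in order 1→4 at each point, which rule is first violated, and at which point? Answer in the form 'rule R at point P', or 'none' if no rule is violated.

rule 2 at point 13

Zone of each point (C = within 1σ̂, B = 1σ̂–2σ̂, A = 2σ̂–3σ̂, * = beyond 3σ̂; sign = side of CL): 1:-B, 2:-C, 3:-C, 4:+C, 5:+C, 6:+C, 7:-C, 8:-C, 9:+C, 10:+C, 11:-A, 12:-C, 13:-A, 14:-C
Rule 2 (two of three consecutive points beyond the same 2σ limit) is satisfied at point 13.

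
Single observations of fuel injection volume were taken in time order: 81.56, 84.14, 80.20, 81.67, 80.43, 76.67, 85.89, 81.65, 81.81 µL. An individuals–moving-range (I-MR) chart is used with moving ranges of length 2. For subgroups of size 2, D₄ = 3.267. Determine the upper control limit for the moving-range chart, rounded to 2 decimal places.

10.87

Moving ranges: 2.58, 3.94, 1.47, 1.24, 3.76, 9.22, 4.24, 0.16; M̄R̄ = 26.6100 / 8 = 3.3262
UCL_MR = D₄·M̄R̄ = 3.267 × 3.3262 = 10.8669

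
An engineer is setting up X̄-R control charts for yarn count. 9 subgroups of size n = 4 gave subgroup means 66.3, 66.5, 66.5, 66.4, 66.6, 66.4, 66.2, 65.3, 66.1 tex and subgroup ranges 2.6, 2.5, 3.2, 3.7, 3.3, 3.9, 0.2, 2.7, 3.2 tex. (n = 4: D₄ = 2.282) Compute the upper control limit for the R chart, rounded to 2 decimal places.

6.41

R̄ = (2.6 + 2.5 + 3.2 + 3.7 + 3.3 + 3.9 + 0.2 + 2.7 + 3.2) / 9 = 25.3000 / 9 = 2.8111
UCL_R = D₄·R̄ = 2.282 × 2.8111 = 6.4150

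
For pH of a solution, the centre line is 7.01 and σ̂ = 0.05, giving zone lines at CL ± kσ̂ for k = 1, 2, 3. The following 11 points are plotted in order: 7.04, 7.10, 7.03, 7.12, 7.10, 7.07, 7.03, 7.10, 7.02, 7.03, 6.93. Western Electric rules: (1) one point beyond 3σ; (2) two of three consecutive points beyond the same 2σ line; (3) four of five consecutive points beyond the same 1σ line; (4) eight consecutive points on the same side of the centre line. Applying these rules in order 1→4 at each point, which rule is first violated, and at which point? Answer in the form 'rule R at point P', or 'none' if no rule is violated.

rule 3 at point 6

Zone of each point (C = within 1σ̂, B = 1σ̂–2σ̂, A = 2σ̂–3σ̂, * = beyond 3σ̂; sign = side of CL): 1:+C, 2:+B, 3:+C, 4:+A, 5:+B, 6:+B, 7:+C, 8:+B, 9:+C, 10:+C, 11:-B
Rule 3 (four of five consecutive points beyond the same 1σ limit) is satisfied at point 6.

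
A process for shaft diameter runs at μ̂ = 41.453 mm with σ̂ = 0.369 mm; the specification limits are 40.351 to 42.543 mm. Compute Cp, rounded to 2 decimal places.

Cp = (USL − LSL) / (6σ̂) = (42.543 − 40.351) / (6 × 0.369) = 2.1920 / 2.2140 = 0.9901

0.99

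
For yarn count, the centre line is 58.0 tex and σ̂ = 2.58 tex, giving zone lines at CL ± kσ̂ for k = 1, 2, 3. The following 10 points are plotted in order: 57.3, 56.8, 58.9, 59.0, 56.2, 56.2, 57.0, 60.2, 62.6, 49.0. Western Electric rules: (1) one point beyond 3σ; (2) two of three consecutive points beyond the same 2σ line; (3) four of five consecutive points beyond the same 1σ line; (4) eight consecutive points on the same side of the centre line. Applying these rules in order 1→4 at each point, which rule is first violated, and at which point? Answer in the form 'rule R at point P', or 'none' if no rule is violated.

rule 1 at point 10

Zone of each point (C = within 1σ̂, B = 1σ̂–2σ̂, A = 2σ̂–3σ̂, * = beyond 3σ̂; sign = side of CL): 1:-C, 2:-C, 3:+C, 4:+C, 5:-C, 6:-C, 7:-C, 8:+C, 9:+B, 10:-*
Rule 1 (one point beyond the 3σ limits) is satisfied at point 10.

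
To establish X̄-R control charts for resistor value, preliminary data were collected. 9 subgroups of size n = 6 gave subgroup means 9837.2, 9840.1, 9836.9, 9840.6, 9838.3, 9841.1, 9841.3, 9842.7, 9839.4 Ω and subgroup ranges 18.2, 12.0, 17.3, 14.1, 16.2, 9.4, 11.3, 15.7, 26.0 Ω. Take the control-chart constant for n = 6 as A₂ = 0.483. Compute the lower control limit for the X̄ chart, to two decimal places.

X̄̄ = (9837.2 + 9840.1 + 9836.9 + 9840.6 + 9838.3 + 9841.1 + 9841.3 + 9842.7 + 9839.4) / 9 = 88557.6000 / 9 = 9839.7333
R̄ = (18.2 + 12.0 + 17.3 + 14.1 + 16.2 + 9.4 + 11.3 + 15.7 + 26.0) / 9 = 140.2000 / 9 = 15.5778
LCL = X̄̄ − A₂·R̄ = 9839.7333 − 0.483 × 15.5778 = 9832.2093

9832.21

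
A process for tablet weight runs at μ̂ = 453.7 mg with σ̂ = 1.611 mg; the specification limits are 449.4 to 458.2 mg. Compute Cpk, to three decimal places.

Cpu = (USL − μ̂) / (3σ̂) = (458.2 − 453.7) / (3 × 1.611) = 0.9311; Cpl = (μ̂ − LSL) / (3σ̂) = (453.7 − 449.4) / (3 × 1.611) = 0.8897; Cpk = min(Cpu, Cpl) = 0.8897

0.890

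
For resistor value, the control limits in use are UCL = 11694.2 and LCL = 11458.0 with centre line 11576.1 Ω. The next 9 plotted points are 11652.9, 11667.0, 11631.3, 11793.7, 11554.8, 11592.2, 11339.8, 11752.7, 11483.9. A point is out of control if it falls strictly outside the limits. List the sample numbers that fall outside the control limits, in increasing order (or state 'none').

Compare each point to [11458.0, 11694.2]: sample 4 = 11793.7 > UCL; sample 7 = 11339.8 < LCL; sample 8 = 11752.7 > UCL.

4, 7, 8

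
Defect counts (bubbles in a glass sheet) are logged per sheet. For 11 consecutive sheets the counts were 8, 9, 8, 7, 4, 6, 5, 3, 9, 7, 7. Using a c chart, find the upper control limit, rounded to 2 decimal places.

c̄ = (8 + 9 + 8 + 7 + 4 + 6 + 5 + 3 + 9 + 7 + 7) / 11 = 73 / 11 = 6.6364
UCL = c̄ + 3√c̄ = 6.6364 + 3 × √6.6364 = 6.6364 + 3 × 2.5761 = 14.3647

14.36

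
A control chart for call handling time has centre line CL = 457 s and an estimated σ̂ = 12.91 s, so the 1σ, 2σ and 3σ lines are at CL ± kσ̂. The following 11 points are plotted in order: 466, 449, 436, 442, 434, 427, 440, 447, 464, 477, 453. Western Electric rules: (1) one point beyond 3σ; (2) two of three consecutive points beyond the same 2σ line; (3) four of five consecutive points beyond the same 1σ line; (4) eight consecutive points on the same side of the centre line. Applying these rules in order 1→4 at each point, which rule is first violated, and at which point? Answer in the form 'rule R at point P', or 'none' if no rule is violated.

rule 3 at point 6

Zone of each point (C = within 1σ̂, B = 1σ̂–2σ̂, A = 2σ̂–3σ̂, * = beyond 3σ̂; sign = side of CL): 1:+C, 2:-C, 3:-B, 4:-B, 5:-B, 6:-A, 7:-B, 8:-C, 9:+C, 10:+B, 11:-C
Rule 3 (four of five consecutive points beyond the same 1σ limit) is satisfied at point 6.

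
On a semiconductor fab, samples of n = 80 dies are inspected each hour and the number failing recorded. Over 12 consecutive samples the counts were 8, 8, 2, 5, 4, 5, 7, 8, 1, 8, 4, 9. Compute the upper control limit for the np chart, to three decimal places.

p̄ = Σdᵢ / (k·n) = 69 / (12 × 80) = 0.07187
UCL = np̄ + 3·√(np̄(1−p̄)) = 5.7500 + 3 × √(5.7500×0.92812) = 5.7500 + 3 × 2.3101 = 12.6804

12.680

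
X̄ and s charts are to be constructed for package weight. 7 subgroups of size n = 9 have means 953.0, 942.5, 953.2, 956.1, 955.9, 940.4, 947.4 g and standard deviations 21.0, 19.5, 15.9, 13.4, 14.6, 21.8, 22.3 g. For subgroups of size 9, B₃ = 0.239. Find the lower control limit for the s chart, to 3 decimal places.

s̄ = (21.0 + 19.5 + 15.9 + 13.4 + 14.6 + 21.8 + 22.3) / 7 = 18.3571
LCL_s = B₃·s̄ = 0.239 × 18.3571 = 4.3874

4.387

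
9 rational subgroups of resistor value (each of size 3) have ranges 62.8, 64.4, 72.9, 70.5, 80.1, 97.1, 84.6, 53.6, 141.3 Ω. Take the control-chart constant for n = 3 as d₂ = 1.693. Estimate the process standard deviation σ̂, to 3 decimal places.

R̄ = (62.8 + 64.4 + 72.9 + 70.5 + 80.1 + 97.1 + 84.6 + 53.6 + 141.3) / 9 = 80.8111
σ̂ = R̄ / d₂ = 80.8111 / 1.693 = 47.7325

47.732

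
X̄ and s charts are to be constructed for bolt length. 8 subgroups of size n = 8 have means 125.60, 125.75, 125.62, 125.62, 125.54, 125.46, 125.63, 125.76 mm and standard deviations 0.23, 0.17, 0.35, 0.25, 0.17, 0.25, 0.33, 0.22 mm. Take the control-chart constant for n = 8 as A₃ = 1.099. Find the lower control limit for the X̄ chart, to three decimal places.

125.352

X̄̄ = (125.60 + 125.75 + 125.62 + 125.62 + 125.54 + 125.46 + 125.63 + 125.76) / 8 = 125.6225
s̄ = (0.23 + 0.17 + 0.35 + 0.25 + 0.17 + 0.25 + 0.33 + 0.22) / 8 = 0.2462
LCL = X̄̄ − A₃·s̄ = 125.6225 − 1.099 × 0.2462 = 125.3519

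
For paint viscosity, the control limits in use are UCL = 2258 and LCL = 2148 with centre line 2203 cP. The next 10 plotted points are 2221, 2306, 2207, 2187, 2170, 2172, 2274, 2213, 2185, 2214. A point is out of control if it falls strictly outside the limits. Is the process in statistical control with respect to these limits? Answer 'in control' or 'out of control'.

Compare each point to [2148, 2258]: sample 2 = 2306 > UCL; sample 7 = 2274 > UCL.

out of control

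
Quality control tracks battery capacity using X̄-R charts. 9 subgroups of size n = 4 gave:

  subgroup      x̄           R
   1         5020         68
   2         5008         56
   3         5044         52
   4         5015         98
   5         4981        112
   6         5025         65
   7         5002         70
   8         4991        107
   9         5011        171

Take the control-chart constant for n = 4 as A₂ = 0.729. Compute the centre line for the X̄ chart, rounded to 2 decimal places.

5010.78

X̄̄ = (5020 + 5008 + 5044 + 5015 + 4981 + 5025 + 5002 + 4991 + 5011) / 9 = 45097.0000 / 9 = 5010.7778
CL = X̄̄ = 5010.7778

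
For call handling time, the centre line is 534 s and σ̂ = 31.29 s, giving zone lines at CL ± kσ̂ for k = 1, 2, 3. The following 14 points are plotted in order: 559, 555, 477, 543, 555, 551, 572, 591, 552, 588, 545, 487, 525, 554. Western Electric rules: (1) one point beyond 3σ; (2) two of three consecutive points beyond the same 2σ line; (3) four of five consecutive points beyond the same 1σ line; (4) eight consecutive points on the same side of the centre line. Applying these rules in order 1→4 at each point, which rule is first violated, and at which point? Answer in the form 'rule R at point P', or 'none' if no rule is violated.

Zone of each point (C = within 1σ̂, B = 1σ̂–2σ̂, A = 2σ̂–3σ̂, * = beyond 3σ̂; sign = side of CL): 1:+C, 2:+C, 3:-B, 4:+C, 5:+C, 6:+C, 7:+B, 8:+B, 9:+C, 10:+B, 11:+C, 12:-B, 13:-C, 14:+C
Rule 4 (eight consecutive points on the same side of the centre line) is satisfied at point 11.

rule 4 at point 11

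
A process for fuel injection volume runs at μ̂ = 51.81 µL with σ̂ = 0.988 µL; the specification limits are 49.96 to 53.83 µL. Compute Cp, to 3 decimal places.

0.653

Cp = (USL − LSL) / (6σ̂) = (53.83 − 49.96) / (6 × 0.988) = 3.8700 / 5.9280 = 0.6528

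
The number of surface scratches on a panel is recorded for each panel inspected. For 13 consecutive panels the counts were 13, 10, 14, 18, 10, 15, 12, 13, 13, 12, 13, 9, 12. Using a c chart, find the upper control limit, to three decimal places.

23.271

c̄ = (13 + 10 + 14 + 18 + 10 + 15 + 12 + 13 + 13 + 12 + 13 + 9 + 12) / 13 = 164 / 13 = 12.6154
UCL = c̄ + 3√c̄ = 12.6154 + 3 × √12.6154 = 12.6154 + 3 × 3.5518 = 23.2708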